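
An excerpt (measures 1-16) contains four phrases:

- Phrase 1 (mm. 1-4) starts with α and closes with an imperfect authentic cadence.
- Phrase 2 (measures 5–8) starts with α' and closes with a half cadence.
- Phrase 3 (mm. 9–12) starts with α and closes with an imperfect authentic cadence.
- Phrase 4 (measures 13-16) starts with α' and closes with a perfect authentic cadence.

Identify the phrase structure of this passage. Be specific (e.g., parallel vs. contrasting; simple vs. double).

Four phrases in two halves: the first half (mm. 1-8) ends with a half cadence, the second (mm. 9–16) with a perfect authentic cadence — a large antecedent–consequent pair, i.e. a double period.
Phrase 3 begins with the same material as phrase 1, making it parallel.

parallel double period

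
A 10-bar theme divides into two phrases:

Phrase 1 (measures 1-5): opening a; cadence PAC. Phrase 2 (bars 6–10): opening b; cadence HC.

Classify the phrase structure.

The second phrase closes with a half cadence, which is not stronger than the first phrase's perfect authentic cadence; without a weak→strong cadential pair there is no antecedent–consequent relationship, so this is a phrase group rather than a period.

phrase group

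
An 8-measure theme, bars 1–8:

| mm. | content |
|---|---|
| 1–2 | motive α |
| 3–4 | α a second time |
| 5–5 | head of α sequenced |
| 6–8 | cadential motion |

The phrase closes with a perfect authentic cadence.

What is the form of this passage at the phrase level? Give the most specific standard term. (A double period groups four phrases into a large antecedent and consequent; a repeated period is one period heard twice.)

Basic idea (mm. 1–2) + its repetition (mm. 3–4) form the presentation; fragmentation and cadence (mm. 5–8) form the continuation — the 8-bar whole is a sentence.

sentence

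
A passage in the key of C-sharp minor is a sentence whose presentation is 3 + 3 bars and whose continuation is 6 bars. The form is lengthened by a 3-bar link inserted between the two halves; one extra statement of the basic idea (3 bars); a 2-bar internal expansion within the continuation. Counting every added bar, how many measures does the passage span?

20 measures

Basic sentence: 3 + 3 + 6 = 12 bars.
12 (basic form) + 3 (link) + 3 (extra statement) + 2 (internal expansion) = 20.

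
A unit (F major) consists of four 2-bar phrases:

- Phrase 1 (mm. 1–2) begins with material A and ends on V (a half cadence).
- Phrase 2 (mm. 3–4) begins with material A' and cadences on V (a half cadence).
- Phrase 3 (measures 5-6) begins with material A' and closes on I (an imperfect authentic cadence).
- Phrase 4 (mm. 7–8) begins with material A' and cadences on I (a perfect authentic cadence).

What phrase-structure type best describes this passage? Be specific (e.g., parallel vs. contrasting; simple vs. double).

parallel double period

Four phrases in two halves: the first half (mm. 1–4) ends with a half cadence, the second (bars 5-8) with a perfect authentic cadence — a large antecedent–consequent pair, i.e. a double period.
Phrase 3 begins with the same material as phrase 1, making it parallel.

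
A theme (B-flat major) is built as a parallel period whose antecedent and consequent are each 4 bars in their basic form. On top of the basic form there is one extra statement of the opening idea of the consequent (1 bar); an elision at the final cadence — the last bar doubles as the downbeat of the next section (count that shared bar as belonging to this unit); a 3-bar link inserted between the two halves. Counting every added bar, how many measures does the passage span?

Basic parallel period: 4 + 4 = 8 bars.
8 (basic form) + 1 (extra statement) + 3 (link) = 12.
The elision shares a bar with the next section but does not change this unit's count.

12 measures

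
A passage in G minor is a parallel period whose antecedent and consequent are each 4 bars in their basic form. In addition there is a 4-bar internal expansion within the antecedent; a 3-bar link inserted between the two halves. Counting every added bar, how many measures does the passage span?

Basic parallel period: 4 + 4 = 8 bars.
8 (basic form) + 4 (internal expansion) + 3 (link) = 15.

15 measures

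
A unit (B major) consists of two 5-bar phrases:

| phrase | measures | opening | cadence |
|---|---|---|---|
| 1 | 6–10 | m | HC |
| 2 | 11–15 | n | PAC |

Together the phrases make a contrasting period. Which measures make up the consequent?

measures 11–15

The phrase ending with the weaker cadence (half cadence) is the antecedent; the one ending more conclusively (perfect authentic cadence) is the consequent. The consequent is measures 11–15.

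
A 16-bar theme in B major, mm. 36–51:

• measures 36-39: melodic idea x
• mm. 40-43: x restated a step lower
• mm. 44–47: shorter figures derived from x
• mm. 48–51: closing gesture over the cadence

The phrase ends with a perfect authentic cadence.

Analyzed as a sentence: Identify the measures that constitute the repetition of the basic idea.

measures 40–43

The presentation of a sentence is the basic idea (mm. 36–39) plus its repetition (mm. 40-43); the repetition of the basic idea is therefore mm. 40-43.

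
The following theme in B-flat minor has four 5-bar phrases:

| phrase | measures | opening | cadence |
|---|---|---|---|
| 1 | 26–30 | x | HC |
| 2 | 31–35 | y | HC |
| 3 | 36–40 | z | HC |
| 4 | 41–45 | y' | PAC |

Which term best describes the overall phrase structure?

Four phrases in two halves: the first half (bars 26–35) ends with a half cadence, the second (bars 36–45) with a perfect authentic cadence — a large antecedent–consequent pair, i.e. a double period.
Phrase 3 begins with different material from phrase 1, making it contrasting.

contrasting double period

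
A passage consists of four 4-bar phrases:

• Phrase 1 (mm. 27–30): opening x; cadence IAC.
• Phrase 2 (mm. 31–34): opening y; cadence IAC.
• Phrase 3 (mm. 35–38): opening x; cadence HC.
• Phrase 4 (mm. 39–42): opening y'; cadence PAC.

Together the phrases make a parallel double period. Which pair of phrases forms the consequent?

phrases 3 and 4

In a double period the first pair of phrases (ending imperfect authentic cadence) is the large antecedent and the second pair (ending perfect authentic cadence) is the large consequent; the consequent is phrases 3 and 4.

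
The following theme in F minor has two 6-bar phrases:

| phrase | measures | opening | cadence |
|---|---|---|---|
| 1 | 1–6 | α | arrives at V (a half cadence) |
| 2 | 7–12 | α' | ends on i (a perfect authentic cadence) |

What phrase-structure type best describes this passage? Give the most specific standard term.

Phrase 1 ends with a half cadence (weaker) and phrase 2 with a perfect authentic cadence (stronger): antecedent + consequent = a period.
The two phrases open with the same material (α / α'), so the period is parallel.

parallel period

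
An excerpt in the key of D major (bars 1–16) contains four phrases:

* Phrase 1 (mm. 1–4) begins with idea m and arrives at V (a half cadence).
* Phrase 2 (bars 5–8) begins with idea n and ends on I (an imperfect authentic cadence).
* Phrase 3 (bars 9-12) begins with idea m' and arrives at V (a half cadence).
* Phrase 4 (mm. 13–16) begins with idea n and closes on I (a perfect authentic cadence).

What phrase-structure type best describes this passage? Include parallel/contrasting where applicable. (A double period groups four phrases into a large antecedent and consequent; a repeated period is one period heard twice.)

Four phrases in two halves: the first half (bars 1–8) ends with an imperfect authentic cadence, the second (mm. 9-16) with a perfect authentic cadence — a large antecedent–consequent pair, i.e. a double period.
Phrase 3 begins with the same material as phrase 1, making it parallel.

parallel double period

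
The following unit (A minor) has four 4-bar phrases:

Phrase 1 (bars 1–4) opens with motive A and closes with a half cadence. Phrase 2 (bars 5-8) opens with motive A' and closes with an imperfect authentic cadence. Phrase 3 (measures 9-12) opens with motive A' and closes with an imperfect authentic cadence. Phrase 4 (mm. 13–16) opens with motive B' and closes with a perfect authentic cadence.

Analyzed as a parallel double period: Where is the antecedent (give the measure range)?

In a double period the four phrases pair into a large antecedent (phrases 1–2, ending imperfect authentic cadence) and a large consequent (phrases 3–4, ending perfect authentic cadence). The antecedent spans mm. 1–8.

measures 1–8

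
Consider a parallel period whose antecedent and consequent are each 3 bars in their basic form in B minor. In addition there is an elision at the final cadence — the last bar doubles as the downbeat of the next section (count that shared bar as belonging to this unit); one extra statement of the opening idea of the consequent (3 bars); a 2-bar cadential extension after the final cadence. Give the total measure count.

Basic parallel period: 3 + 3 = 6 bars.
6 (basic form) + 3 (extra statement) + 2 (cadential extension) = 11.
The elision shares a bar with the next section but does not change this unit's count.

11 measures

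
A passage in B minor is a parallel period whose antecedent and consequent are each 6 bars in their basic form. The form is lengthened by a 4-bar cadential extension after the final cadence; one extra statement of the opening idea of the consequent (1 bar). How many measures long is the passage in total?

Basic parallel period: 6 + 6 = 12 bars.
12 (basic form) + 4 (cadential extension) + 1 (extra statement) = 17.

17 measures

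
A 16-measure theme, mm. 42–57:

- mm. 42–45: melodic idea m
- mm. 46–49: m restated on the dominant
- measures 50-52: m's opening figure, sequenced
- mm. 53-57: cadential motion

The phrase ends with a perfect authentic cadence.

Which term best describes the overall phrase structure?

sentence

Basic idea (measures 42-45) + its repetition (bars 46-49) form the presentation; fragmentation and cadence (mm. 50-57) form the continuation — the 16-bar whole is a sentence.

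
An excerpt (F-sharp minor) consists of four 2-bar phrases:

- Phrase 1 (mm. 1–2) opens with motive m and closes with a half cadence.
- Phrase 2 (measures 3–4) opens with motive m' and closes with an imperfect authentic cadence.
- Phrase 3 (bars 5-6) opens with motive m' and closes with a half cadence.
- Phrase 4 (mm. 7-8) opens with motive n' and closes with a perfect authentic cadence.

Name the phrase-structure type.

parallel double period

Four phrases in two halves: the first half (measures 1-4) ends with an imperfect authentic cadence, the second (mm. 5–8) with a perfect authentic cadence — a large antecedent–consequent pair, i.e. a double period.
Phrase 3 begins with the same material as phrase 1, making it parallel.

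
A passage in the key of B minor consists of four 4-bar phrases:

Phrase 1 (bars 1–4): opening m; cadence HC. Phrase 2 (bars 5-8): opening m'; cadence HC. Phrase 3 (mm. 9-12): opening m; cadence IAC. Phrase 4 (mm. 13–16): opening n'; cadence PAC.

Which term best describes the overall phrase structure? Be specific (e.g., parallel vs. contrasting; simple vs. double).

parallel double period

Four phrases in two halves: the first half (bars 1–8) ends with a half cadence, the second (mm. 9–16) with a perfect authentic cadence — a large antecedent–consequent pair, i.e. a double period.
Phrase 3 begins with the same material as phrase 1, making it parallel.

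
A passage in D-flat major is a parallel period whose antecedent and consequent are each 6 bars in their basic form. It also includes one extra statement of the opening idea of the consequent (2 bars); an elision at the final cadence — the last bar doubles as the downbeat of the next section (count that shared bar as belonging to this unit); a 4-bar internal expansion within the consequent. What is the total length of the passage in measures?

18 measures

Basic parallel period: 6 + 6 = 12 bars.
12 (basic form) + 2 (extra statement) + 4 (internal expansion) = 18.
The elision shares a bar with the next section but does not change this unit's count.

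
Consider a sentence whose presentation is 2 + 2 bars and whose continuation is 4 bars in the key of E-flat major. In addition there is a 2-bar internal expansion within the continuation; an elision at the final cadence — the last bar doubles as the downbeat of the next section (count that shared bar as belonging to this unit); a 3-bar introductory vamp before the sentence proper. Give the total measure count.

Basic sentence: 2 + 2 + 4 = 8 bars.
8 (basic form) + 2 (internal expansion) + 3 (introduction) = 13.
The elision shares a bar with the next section but does not change this unit's count.

13 measures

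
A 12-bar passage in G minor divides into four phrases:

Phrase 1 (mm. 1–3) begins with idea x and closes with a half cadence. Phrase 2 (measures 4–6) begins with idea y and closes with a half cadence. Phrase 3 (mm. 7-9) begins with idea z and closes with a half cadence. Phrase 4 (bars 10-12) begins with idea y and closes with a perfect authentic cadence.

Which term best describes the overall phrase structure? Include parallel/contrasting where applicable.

contrasting double period

Four phrases in two halves: the first half (mm. 1–6) ends with a half cadence, the second (mm. 7–12) with a perfect authentic cadence — a large antecedent–consequent pair, i.e. a double period.
Phrase 3 begins with different material from phrase 1, making it contrasting.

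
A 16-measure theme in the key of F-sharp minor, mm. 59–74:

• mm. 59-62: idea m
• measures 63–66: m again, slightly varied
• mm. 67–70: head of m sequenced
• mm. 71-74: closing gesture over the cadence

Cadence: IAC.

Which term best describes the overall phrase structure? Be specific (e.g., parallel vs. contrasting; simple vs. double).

sentence

Basic idea (mm. 59–62) + its repetition (bars 63–66) form the presentation; fragmentation and cadence (mm. 67-74) form the continuation — the 16-bar whole is a sentence.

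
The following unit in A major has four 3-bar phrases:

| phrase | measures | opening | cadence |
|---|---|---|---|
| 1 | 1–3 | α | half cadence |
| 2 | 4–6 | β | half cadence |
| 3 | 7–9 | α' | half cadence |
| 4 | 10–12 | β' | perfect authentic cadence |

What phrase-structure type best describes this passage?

Four phrases in two halves: the first half (bars 1–6) ends with a half cadence, the second (bars 7-12) with a perfect authentic cadence — a large antecedent–consequent pair, i.e. a double period.
Phrase 3 begins with the same material as phrase 1, making it parallel.

parallel double period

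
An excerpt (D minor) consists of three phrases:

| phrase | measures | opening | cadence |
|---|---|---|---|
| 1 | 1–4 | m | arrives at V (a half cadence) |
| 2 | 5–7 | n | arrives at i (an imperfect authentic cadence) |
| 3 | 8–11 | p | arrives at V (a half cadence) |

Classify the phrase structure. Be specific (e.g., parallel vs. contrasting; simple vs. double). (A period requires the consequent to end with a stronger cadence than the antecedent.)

The final phrase closes with a half cadence, which is not stronger than the preceding imperfect authentic cadence; the 3 phrases lack an overall antecedent–consequent design and so form a phrase group.

phrase group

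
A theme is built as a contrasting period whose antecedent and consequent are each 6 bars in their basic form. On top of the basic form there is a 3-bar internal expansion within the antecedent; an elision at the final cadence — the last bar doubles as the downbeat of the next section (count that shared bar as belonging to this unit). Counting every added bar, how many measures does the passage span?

Basic contrasting period: 6 + 6 = 12 bars.
12 (basic form) + 3 (internal expansion) = 15.
The elision shares a bar with the next section but does not change this unit's count.

15 measures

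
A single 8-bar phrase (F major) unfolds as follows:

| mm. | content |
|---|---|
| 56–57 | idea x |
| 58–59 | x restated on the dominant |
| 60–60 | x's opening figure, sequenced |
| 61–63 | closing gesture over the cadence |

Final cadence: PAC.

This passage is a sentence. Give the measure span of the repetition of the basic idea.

The presentation of a sentence is the basic idea (measures 56–57) plus its repetition (mm. 58-59); the repetition of the basic idea is therefore bars 58–59.

measures 58–59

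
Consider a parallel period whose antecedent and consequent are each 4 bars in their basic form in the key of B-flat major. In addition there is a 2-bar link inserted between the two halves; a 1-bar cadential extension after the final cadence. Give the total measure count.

11 measures

Basic parallel period: 4 + 4 = 8 bars.
8 (basic form) + 2 (link) + 1 (cadential extension) = 11.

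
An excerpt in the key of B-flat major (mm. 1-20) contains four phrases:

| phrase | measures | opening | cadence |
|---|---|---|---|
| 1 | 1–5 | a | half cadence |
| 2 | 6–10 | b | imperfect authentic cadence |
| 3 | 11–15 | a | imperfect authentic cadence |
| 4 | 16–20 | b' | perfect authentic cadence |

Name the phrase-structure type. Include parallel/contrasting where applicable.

Four phrases in two halves: the first half (mm. 1–10) ends with an imperfect authentic cadence, the second (mm. 11–20) with a perfect authentic cadence — a large antecedent–consequent pair, i.e. a double period.
Phrase 3 begins with the same material as phrase 1, making it parallel.

parallel double period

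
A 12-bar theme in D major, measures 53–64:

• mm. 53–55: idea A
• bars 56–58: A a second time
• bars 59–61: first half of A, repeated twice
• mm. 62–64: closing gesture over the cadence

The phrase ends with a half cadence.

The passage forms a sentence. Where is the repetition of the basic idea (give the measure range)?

The presentation of a sentence is the basic idea (measures 53–55) plus its repetition (mm. 56–58); the repetition of the basic idea is therefore mm. 56–58.

measures 56–58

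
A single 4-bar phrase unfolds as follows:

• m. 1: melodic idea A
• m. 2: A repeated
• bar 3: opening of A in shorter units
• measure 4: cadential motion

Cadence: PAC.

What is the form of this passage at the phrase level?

sentence

Basic idea (measure 1) + its repetition (m. 2) form the presentation; fragmentation and cadence (measures 3–4) form the continuation — the 4-bar whole is a sentence.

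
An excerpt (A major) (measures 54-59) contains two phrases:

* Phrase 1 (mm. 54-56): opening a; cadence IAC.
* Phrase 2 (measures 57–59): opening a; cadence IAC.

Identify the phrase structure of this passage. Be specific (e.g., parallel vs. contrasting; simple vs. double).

Both phrases have the same opening (a) and the same cadence (imperfect authentic cadence): the second is a restatement, not a consequent, so this is a repeated phrase rather than a period.

repeated phrase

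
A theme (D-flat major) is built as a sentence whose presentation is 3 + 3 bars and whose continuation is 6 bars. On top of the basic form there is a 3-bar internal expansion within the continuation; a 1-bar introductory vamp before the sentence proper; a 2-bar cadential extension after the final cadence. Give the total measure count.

Basic sentence: 3 + 3 + 6 = 12 bars.
12 (basic form) + 3 (internal expansion) + 1 (introduction) + 2 (cadential extension) = 18.

18 measures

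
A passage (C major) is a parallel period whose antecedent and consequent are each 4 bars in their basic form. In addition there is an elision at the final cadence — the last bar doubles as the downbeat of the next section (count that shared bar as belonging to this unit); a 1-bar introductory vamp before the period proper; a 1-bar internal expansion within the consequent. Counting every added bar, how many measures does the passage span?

Basic parallel period: 4 + 4 = 8 bars.
8 (basic form) + 1 (introduction) + 1 (internal expansion) = 10.
The elision shares a bar with the next section but does not change this unit's count.

10 measures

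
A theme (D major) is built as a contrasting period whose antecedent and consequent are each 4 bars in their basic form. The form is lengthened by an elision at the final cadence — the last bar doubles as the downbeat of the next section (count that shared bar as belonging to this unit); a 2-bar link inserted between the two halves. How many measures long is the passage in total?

Basic contrasting period: 4 + 4 = 8 bars.
8 (basic form) + 2 (link) = 10.
The elision shares a bar with the next section but does not change this unit's count.

10 measures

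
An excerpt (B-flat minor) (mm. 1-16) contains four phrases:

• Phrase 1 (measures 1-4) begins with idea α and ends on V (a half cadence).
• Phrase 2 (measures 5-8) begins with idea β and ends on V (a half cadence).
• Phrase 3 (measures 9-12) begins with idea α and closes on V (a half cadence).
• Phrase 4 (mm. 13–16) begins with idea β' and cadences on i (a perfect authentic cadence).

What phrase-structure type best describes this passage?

Four phrases in two halves: the first half (bars 1–8) ends with a half cadence, the second (measures 9–16) with a perfect authentic cadence — a large antecedent–consequent pair, i.e. a double period.
Phrase 3 begins with the same material as phrase 1, making it parallel.

parallel double period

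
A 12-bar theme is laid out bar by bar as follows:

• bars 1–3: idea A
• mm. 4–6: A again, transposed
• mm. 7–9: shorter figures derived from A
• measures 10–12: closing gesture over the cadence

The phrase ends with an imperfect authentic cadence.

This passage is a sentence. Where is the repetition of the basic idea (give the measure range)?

The presentation of a sentence is the basic idea (mm. 1–3) plus its repetition (measures 4–6); the repetition of the basic idea is therefore measures 4–6.

measures 4–6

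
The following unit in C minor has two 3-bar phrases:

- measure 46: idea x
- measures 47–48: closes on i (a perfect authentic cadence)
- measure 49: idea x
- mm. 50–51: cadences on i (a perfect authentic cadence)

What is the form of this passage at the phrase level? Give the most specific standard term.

Both phrases have the same opening (x) and the same cadence (perfect authentic cadence): the second is a restatement, not a consequent, so this is a repeated phrase rather than a period.

repeated phrase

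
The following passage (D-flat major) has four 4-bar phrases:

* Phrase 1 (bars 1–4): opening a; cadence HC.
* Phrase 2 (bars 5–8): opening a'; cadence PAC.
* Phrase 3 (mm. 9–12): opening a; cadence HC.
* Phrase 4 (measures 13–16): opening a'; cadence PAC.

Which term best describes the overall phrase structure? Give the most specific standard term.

The cadence pattern HC–PAC–HC–PAC is weak–strong twice, and phrases 3–4 restate phrases 1–2: a period heard twice, not a double period (which would end weakly at phrase 2).

repeated period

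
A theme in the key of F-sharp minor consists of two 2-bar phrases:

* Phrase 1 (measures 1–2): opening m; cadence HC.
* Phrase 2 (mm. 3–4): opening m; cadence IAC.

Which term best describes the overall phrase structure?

Phrase 1 ends with a half cadence (weaker) and phrase 2 with an imperfect authentic cadence (stronger): antecedent + consequent = a period.
The two phrases open with the same material (m / m), so the period is parallel.

parallel period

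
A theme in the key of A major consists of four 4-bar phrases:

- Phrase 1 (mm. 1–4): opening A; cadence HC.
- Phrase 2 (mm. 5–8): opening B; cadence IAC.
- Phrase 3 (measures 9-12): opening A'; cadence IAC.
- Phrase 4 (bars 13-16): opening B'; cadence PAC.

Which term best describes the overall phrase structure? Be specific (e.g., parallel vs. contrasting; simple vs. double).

Four phrases in two halves: the first half (mm. 1–8) ends with an imperfect authentic cadence, the second (mm. 9–16) with a perfect authentic cadence — a large antecedent–consequent pair, i.e. a double period.
Phrase 3 begins with the same material as phrase 1, making it parallel.

parallel double period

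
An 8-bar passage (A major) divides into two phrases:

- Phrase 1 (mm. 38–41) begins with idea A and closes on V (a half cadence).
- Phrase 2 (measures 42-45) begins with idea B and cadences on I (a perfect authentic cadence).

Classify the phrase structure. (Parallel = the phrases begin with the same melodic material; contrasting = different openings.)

contrasting period

Phrase 1 ends with a half cadence (weaker) and phrase 2 with a perfect authentic cadence (stronger): antecedent + consequent = a period.
The two phrases open with different material (A / B), so the period is contrasting.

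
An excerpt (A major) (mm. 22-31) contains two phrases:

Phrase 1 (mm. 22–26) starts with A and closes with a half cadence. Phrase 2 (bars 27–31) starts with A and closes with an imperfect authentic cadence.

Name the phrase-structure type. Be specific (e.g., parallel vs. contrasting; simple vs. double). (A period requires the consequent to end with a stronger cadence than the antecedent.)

parallel period

Phrase 1 ends with a half cadence (weaker) and phrase 2 with an imperfect authentic cadence (stronger): antecedent + consequent = a period.
The two phrases open with the same material (A / A), so the period is parallel.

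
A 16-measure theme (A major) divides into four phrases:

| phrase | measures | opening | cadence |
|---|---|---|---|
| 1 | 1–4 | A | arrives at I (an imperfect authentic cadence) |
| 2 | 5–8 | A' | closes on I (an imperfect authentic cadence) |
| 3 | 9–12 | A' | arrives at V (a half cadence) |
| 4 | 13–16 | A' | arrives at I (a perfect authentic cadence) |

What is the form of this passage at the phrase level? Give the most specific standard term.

Four phrases in two halves: the first half (measures 1-8) ends with an imperfect authentic cadence, the second (mm. 9–16) with a perfect authentic cadence — a large antecedent–consequent pair, i.e. a double period.
Phrase 3 begins with the same material as phrase 1, making it parallel.

parallel double period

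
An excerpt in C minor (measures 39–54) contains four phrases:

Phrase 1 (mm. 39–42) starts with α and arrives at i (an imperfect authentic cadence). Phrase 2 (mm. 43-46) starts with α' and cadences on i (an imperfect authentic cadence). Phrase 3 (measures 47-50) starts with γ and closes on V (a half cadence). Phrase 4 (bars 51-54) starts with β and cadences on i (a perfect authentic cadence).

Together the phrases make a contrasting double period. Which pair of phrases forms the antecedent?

phrases 1 and 2

In a double period the first pair of phrases (ending imperfect authentic cadence) is the large antecedent and the second pair (ending perfect authentic cadence) is the large consequent; the antecedent is phrases 1 and 2.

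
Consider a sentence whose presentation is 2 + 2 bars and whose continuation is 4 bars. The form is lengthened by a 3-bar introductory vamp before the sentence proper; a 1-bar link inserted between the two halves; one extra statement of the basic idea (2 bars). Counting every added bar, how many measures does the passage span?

14 measures

Basic sentence: 2 + 2 + 4 = 8 bars.
8 (basic form) + 3 (introduction) + 1 (link) + 2 (extra statement) = 14.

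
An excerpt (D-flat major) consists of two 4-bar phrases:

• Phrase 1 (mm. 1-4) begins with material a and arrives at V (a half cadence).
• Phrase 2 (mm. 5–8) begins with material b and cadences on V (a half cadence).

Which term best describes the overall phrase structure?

The second phrase closes with a half cadence, which is not stronger than the first phrase's half cadence; without a weak→strong cadential pair there is no antecedent–consequent relationship, so this is a phrase group rather than a period.

phrase group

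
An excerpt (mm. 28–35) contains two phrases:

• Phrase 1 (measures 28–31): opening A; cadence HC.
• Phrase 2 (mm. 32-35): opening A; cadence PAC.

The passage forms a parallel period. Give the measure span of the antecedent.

measures 28–31

The phrase ending with the weaker cadence (half cadence) is the antecedent; the one ending more conclusively (perfect authentic cadence) is the consequent. The antecedent is measures 28–31.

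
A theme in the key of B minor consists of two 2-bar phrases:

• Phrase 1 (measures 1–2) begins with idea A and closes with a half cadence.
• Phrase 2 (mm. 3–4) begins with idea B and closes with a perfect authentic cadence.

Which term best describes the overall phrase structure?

contrasting period

Phrase 1 ends with a half cadence (weaker) and phrase 2 with a perfect authentic cadence (stronger): antecedent + consequent = a period.
The two phrases open with different material (A / B), so the period is contrasting.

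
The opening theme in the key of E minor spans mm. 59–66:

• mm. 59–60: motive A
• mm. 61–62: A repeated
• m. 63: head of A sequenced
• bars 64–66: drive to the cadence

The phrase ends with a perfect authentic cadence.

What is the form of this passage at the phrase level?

Basic idea (bars 59–60) + its repetition (mm. 61-62) form the presentation; fragmentation and cadence (measures 63–66) form the continuation — the 8-bar whole is a sentence.

sentence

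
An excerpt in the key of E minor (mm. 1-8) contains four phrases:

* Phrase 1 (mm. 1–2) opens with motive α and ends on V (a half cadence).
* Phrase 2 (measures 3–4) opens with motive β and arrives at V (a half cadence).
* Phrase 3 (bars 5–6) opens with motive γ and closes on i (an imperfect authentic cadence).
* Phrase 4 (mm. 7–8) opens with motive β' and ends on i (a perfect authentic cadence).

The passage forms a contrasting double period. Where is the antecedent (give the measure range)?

measures 1–4

In a double period the four phrases pair into a large antecedent (phrases 1–2, ending half cadence) and a large consequent (phrases 3–4, ending perfect authentic cadence). The antecedent spans mm. 1-4.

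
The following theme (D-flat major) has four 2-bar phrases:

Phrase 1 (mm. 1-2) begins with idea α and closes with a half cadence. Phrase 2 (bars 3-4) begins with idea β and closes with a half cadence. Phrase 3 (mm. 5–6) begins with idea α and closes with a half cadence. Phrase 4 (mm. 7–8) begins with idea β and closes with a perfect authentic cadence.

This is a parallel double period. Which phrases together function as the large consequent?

In a double period the first pair of phrases (ending half cadence) is the large antecedent and the second pair (ending perfect authentic cadence) is the large consequent; the consequent is phrases 3 and 4.

phrases 3 and 4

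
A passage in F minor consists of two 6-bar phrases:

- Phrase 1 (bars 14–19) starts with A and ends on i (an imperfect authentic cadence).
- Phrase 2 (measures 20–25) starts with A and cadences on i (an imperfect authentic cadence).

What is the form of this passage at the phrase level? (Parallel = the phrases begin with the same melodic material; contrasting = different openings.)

repeated phrase

Both phrases have the same opening (A) and the same cadence (imperfect authentic cadence): the second is a restatement, not a consequent, so this is a repeated phrase rather than a period.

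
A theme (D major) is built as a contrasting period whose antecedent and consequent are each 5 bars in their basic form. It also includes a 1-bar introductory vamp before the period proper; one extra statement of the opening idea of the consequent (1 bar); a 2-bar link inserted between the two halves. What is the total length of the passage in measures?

14 measures

Basic contrasting period: 5 + 5 = 10 bars.
10 (basic form) + 1 (introduction) + 1 (extra statement) + 2 (link) = 14.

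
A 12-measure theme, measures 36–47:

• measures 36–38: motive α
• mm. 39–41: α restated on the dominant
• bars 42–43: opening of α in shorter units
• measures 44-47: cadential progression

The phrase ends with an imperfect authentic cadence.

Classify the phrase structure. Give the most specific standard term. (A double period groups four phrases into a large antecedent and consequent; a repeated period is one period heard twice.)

Basic idea (measures 36–38) + its repetition (bars 39-41) form the presentation; fragmentation and cadence (measures 42–47) form the continuation — the 12-bar whole is a sentence.

sentence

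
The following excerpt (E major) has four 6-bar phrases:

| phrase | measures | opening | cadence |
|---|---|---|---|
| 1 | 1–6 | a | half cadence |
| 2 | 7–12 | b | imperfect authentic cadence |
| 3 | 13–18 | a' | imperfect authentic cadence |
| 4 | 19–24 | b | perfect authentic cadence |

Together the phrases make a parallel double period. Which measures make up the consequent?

In a double period the first pair of phrases (ending imperfect authentic cadence) is the large antecedent and the second pair (ending perfect authentic cadence) is the large consequent; the consequent is measures 13–24.

measures 13–24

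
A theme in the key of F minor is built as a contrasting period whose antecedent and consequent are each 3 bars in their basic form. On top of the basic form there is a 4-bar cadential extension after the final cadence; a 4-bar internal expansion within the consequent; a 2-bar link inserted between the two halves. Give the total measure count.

16 measures

Basic contrasting period: 3 + 3 = 6 bars.
6 (basic form) + 4 (cadential extension) + 4 (internal expansion) + 2 (link) = 16.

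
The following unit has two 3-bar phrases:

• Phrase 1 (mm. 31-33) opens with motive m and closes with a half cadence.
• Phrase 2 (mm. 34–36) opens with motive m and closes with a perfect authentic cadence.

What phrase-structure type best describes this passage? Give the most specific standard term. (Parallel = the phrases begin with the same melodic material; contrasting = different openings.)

Phrase 1 ends with a half cadence (weaker) and phrase 2 with a perfect authentic cadence (stronger): antecedent + consequent = a period.
The two phrases open with the same material (m / m), so the period is parallel.

parallel period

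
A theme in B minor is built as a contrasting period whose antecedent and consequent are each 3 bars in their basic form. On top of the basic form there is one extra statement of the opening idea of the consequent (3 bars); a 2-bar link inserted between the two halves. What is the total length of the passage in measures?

11 measures

Basic contrasting period: 3 + 3 = 6 bars.
6 (basic form) + 3 (extra statement) + 2 (link) = 11.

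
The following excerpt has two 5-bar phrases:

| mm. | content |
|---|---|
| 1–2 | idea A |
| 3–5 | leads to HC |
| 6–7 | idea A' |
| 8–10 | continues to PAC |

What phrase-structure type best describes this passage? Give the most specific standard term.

parallel period

Phrase 1 ends with a half cadence (weaker) and phrase 2 with a perfect authentic cadence (stronger): antecedent + consequent = a period.
The two phrases open with the same material (A / A'), so the period is parallel.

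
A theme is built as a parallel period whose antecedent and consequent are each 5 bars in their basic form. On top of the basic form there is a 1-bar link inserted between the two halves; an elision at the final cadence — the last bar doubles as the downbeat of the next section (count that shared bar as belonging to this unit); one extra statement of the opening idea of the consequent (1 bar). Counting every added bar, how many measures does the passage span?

12 measures

Basic parallel period: 5 + 5 = 10 bars.
10 (basic form) + 1 (link) + 1 (extra statement) = 12.
The elision shares a bar with the next section but does not change this unit's count.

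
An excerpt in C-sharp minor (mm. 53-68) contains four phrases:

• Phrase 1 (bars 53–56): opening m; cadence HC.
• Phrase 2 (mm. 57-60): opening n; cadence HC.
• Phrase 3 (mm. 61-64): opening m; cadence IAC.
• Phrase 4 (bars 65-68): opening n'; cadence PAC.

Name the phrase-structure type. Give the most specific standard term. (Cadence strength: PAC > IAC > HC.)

Four phrases in two halves: the first half (mm. 53–60) ends with a half cadence, the second (bars 61–68) with a perfect authentic cadence — a large antecedent–consequent pair, i.e. a double period.
Phrase 3 begins with the same material as phrase 1, making it parallel.

parallel double period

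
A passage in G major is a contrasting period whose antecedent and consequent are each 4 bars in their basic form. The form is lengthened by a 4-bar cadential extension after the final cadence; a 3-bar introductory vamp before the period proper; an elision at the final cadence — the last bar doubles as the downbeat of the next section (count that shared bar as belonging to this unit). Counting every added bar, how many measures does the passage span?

Basic contrasting period: 4 + 4 = 8 bars.
8 (basic form) + 4 (cadential extension) + 3 (introduction) = 15.
The elision shares a bar with the next section but does not change this unit's count.

15 measures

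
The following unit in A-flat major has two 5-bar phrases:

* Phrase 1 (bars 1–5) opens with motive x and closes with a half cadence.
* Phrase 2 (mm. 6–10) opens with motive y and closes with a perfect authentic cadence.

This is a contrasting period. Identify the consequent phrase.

The phrase ending with the weaker cadence (half cadence) is the antecedent; the one ending more conclusively (perfect authentic cadence) is the consequent. The consequent is phrase 2.

phrase 2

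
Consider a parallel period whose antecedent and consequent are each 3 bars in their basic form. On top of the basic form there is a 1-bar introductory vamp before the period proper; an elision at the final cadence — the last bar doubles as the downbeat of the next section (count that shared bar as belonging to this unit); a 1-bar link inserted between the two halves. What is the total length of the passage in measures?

8 measures

Basic parallel period: 3 + 3 = 6 bars.
6 (basic form) + 1 (introduction) + 1 (link) = 8.
The elision shares a bar with the next section but does not change this unit's count.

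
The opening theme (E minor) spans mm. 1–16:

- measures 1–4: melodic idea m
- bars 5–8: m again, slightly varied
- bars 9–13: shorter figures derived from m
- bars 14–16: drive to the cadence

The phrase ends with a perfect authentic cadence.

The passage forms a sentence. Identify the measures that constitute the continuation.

After the presentation (measures 1–8), the continuation covers the fragmentation through the cadence: bars 9–16.

measures 9–16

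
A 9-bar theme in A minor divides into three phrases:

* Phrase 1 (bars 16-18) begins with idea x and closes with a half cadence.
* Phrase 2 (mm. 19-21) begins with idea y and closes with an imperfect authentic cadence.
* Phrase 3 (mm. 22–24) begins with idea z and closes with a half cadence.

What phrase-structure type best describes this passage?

phrase group

The final phrase closes with a half cadence, which is not stronger than the preceding imperfect authentic cadence; the 3 phrases lack an overall antecedent–consequent design and so form a phrase group.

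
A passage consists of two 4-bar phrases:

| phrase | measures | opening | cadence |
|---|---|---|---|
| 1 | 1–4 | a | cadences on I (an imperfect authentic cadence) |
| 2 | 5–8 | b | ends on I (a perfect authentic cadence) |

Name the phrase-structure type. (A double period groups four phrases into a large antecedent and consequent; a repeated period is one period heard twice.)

contrasting period

Phrase 1 ends with an imperfect authentic cadence (weaker) and phrase 2 with a perfect authentic cadence (stronger): antecedent + consequent = a period.
The two phrases open with different material (a / b), so the period is contrasting.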